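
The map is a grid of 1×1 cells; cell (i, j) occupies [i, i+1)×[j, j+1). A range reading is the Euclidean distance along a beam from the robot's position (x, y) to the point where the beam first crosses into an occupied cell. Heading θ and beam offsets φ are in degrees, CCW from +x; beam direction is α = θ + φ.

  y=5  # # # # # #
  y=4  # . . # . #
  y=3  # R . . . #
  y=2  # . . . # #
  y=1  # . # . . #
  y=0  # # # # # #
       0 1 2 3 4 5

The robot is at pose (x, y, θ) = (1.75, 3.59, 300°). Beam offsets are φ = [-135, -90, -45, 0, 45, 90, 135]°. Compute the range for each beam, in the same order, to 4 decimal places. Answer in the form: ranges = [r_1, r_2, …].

beam 1: φ=-135°, α=165°
  cosα=-0.9659 sinα=0.2588 | (1,3) | tMaxX 0.7765 tMaxY 1.5841 | tΔX 1.0353 tΔY 3.8637
    t=0.7765 [x] (0,3) — stop
  → r_1 = 0.7765
beam 2: φ=-90°, α=210°
  cosα=-0.8660 sinα=-0.5000 | (1,3) | tMaxX 0.8660 tMaxY 1.1800 | tΔX 1.1547 tΔY 2.0000
    t=0.8660 [x] (0,3) — stop
  → r_2 = 0.8660
beam 3: φ=-45°, α=255°
  cosα=-0.2588 sinα=-0.9659 | (1,3) | tMaxX 2.8978 tMaxY 0.6108 | tΔX 3.8637 tΔY 1.0353
    t=0.6108 [y] (1,2)
    t=1.6461 [y] (1,1)
    t=2.6814 [y] (1,0) — stop
  → r_3 = 2.6814
beam 4: φ=0°, α=300°
  cosα=0.5000 sinα=-0.8660 | (1,3) | tMaxX 0.5000 tMaxY 0.6813 | tΔX 2.0000 tΔY 1.1547
    t=0.5000 [x] (2,3)
    t=0.6813 [y] (2,2)
    t=1.8360 [y] (2,1) — stop
  → r_4 = 1.8360
beam 5: φ=45°, α=345°
  cosα=0.9659 sinα=-0.2588 | (1,3) | tMaxX 0.2588 tMaxY 2.2796 | tΔX 1.0353 tΔY 3.8637
    t=0.2588 [x] (2,3)
    t=1.2941 [x] (3,3)
    t=2.2796 [y] (3,2)
    t=2.3294 [x] (4,2) — stop
  → r_5 = 2.3294
beam 6: φ=90°, α=30°
  cosα=0.8660 sinα=0.5000 | (1,3) | tMaxX 0.2887 tMaxY 0.8200 | tΔX 1.1547 tΔY 2.0000
    t=0.2887 [x] (2,3)
    t=0.8200 [y] (2,4)
    t=1.4434 [x] (3,4) — stop
  → r_6 = 1.4434
beam 7: φ=135°, α=75°
  cosα=0.2588 sinα=0.9659 | (1,3) | tMaxX 0.9659 tMaxY 0.4245 | tΔX 3.8637 tΔY 1.0353
    t=0.4245 [y] (1,4)
    t=0.9659 [x] (2,4)
    t=1.4597 [y] (2,5) — stop
  → r_7 = 1.4597

ranges = [0.7765, 0.8660, 2.6814, 1.8360, 2.3294, 1.4434, 1.4597]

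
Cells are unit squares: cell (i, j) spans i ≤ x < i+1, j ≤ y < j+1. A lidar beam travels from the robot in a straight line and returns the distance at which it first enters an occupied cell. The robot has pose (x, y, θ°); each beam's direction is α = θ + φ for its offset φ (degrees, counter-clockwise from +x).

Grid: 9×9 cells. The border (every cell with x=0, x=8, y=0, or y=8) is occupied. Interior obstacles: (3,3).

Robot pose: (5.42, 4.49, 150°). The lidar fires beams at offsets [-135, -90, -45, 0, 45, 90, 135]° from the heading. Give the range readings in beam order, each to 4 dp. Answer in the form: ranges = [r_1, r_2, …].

beam 1: φ=-135°, α=15°
  cosα=0.9659 sinα=0.2588 | (5,4) | tMaxX 0.6005 tMaxY 1.9705 | tΔX 1.0353 tΔY 3.8637
    t=0.6005 [x] (6,4)
    t=1.6357 [x] (7,4)
    t=1.9705 [y] (7,5)
    t=2.6710 [x] (8,5) — stop
  → r_1 = 2.6710
beam 2: φ=-90°, α=60°
  cosα=0.5000 sinα=0.8660 | (5,4) | tMaxX 1.1600 tMaxY 0.5889 | tΔX 2.0000 tΔY 1.1547
    t=0.5889 [y] (5,5)
    t=1.1600 [x] (6,5)
    t=1.7436 [y] (6,6)
    t=2.8983 [y] (6,7)
    t=3.1600 [x] (7,7)
    t=4.0530 [y] (7,8) — stop
  → r_2 = 4.0530
beam 3: φ=-45°, α=105°
  cosα=-0.2588 sinα=0.9659 | (5,4) | tMaxX 1.6228 tMaxY 0.5280 | tΔX 3.8637 tΔY 1.0353
    t=0.5280 [y] (5,5)
    t=1.5633 [y] (5,6)
    t=1.6228 [x] (4,6)
    t=2.5985 [y] (4,7)
    t=3.6338 [y] (4,8) — stop
  → r_3 = 3.6338
beam 4: φ=0°, α=150°
  cosα=-0.8660 sinα=0.5000 | (5,4) | tMaxX 0.4850 tMaxY 1.0200 | tΔX 1.1547 tΔY 2.0000
    t=0.4850 [x] (4,4)
    t=1.0200 [y] (4,5)
    t=1.6397 [x] (3,5)
    t=2.7944 [x] (2,5)
    t=3.0200 [y] (2,6)
    t=3.9491 [x] (1,6)
    t=5.0200 [y] (1,7)
    t=5.1038 [x] (0,7) — stop
  → r_4 = 5.1038
beam 5: φ=45°, α=195°
  cosα=-0.9659 sinα=-0.2588 | (5,4) | tMaxX 0.4348 tMaxY 1.8932 | tΔX 1.0353 tΔY 3.8637
    t=0.4348 [x] (4,4)
    t=1.4701 [x] (3,4)
    t=1.8932 [y] (3,3) — stop
  → r_5 = 1.8932
beam 6: φ=90°, α=240°
  cosα=-0.5000 sinα=-0.8660 | (5,4) | tMaxX 0.8400 tMaxY 0.5658 | tΔX 2.0000 tΔY 1.1547
    t=0.5658 [y] (5,3)
    t=0.8400 [x] (4,3)
    t=1.7205 [y] (4,2)
    t=2.8400 [x] (3,2)
    t=2.8752 [y] (3,1)
    t=4.0299 [y] (3,0) — stop
  → r_6 = 4.0299
beam 7: φ=135°, α=285°
  cosα=0.2588 sinα=-0.9659 | (5,4) | tMaxX 2.2409 tMaxY 0.5073 | tΔX 3.8637 tΔY 1.0353
    t=0.5073 [y] (5,3)
    t=1.5426 [y] (5,2)
    t=2.2409 [x] (6,2)
    t=2.5778 [y] (6,1)
    t=3.6131 [y] (6,0) — stop
  → r_7 = 3.6131

ranges = [2.6710, 4.0530, 3.6338, 5.1038, 1.8932, 4.0299, 3.6131]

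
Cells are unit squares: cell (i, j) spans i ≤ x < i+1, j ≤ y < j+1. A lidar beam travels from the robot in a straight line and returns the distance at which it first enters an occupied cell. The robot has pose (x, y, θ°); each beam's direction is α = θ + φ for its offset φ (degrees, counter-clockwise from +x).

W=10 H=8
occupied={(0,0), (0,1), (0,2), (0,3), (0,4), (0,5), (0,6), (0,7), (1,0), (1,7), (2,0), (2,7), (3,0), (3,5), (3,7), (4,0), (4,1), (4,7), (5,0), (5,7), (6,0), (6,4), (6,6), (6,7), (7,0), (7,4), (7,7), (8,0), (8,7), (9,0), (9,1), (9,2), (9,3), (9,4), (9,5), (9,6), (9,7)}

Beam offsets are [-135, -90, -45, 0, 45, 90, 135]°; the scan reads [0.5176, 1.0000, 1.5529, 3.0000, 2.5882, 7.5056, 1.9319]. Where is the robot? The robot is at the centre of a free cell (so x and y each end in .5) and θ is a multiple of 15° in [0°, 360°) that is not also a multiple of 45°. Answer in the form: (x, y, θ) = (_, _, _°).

Candidates: 43 free-cell centres × 16 headings = 688 poses. Raycast each; keep the one whose scan matches to 4 dp.
  (1.5, 2.5, 285°): beam 1 = 0.5774 ≠ 0.5176 ✗
  (7.5, 1.5, 165°): beam 1 = 1.7321 ≠ 0.5176 ✗
  (5.5, 5.5, 210°): beam 1 = 1.5529 ≠ 0.5176 ✗
  (8.5, 3.5, 210°): beam 1 = 1.9319 ≠ 0.5176 ✗
  …
  (7.5, 1.5, 60°): r_1=0.5176, r_2=1.0000, r_3=1.5529, r_4=3.0000, r_5=2.5882, r_6=7.5056, r_7=1.9319 — all match ✓
Only this pose fits every beam.

(x, y, θ) = (7.5, 1.5, 60°)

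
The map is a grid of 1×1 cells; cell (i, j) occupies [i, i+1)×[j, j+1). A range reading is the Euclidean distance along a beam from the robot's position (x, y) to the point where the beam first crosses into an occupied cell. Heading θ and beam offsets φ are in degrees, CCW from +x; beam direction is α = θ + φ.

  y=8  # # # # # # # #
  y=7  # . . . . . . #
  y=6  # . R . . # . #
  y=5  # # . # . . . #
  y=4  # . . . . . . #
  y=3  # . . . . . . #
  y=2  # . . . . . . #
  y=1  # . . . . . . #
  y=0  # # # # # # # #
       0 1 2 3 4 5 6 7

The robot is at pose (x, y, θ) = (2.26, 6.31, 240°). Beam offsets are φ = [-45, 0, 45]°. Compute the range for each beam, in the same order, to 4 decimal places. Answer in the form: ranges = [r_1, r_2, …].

ranges = [1.1977, 0.5200, 5.4973]

beam 1: φ=-45°, α=195°
  direction (-0.9659, -0.2588); cell (2,6); t to first gridline: x 0.2692, y 1.1977 (then +1.0353 / +3.8637)
    (1,6) via x @ 0.2692
    (1,5) via y @ 1.1977  # hit
  → r_1 = 1.1977
beam 2: φ=0°, α=240°
  direction (-0.5000, -0.8660); cell (2,6); t to first gridline: x 0.5200, y 0.3580 (then +2.0000 / +1.1547)
    (2,5) via y @ 0.3580
    (1,5) via x @ 0.5200  # hit
  → r_2 = 0.5200
beam 3: φ=45°, α=285°
  direction (0.2588, -0.9659); cell (2,6); t to first gridline: x 2.8591, y 0.3209 (then +3.8637 / +1.0353)
    (2,5) via y @ 0.3209
    (2,4) via y @ 1.3562
    (2,3) via y @ 2.3915
    (3,3) via x @ 2.8591
    (3,2) via y @ 3.4268
    (3,1) via y @ 4.4620
    (3,0) via y @ 5.4973  # hit
  → r_3 = 5.4973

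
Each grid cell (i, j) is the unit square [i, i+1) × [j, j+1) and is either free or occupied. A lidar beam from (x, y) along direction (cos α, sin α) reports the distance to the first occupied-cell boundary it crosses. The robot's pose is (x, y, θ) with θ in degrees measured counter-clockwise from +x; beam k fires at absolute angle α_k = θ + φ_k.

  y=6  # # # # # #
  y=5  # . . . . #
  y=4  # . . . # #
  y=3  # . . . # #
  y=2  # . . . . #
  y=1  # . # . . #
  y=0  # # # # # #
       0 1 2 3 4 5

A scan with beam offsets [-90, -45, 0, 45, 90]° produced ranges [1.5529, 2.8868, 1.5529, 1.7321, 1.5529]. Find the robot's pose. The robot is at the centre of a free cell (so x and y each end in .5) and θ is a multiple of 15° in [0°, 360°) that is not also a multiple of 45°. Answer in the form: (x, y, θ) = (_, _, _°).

(x, y, θ) = (2.5, 4.5, 75°)

Enumerate (i+0.5, j+0.5, θ) over the 17 free cells and 16 admissible headings. For each, cast all 5 beams and compare to the given ranges.
  (1.5, 3.5, 15°): beam 1 = 1.9319 ≠ 1.5529 ✗
  (3.5, 5.5, 345°): beam 1 = 3.6235 ≠ 1.5529 ✗
  (4.5, 2.5, 195°): beam 1 = 0.5176 ≠ 1.5529 ✗
  …
  (2.5, 4.5, 75°): r_1=1.5529, r_2=2.8868, r_3=1.5529, r_4=1.7321, r_5=1.5529 — all match ✓
Unique over the lattice → pose = (2.5, 4.5, 75°).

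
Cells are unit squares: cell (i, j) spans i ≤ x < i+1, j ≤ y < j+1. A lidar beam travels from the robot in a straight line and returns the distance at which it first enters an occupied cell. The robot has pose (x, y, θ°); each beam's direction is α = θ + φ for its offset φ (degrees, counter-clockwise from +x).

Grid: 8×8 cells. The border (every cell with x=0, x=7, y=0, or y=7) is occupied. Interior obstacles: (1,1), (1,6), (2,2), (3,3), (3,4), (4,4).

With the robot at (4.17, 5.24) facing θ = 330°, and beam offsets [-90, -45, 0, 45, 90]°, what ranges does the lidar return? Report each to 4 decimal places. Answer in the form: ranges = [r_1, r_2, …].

beam 1: φ=-90°, α=240°
  dir = (cos 240°, sin 240°) = (-0.5000, -0.8660); from cell (4,5)
  next x-line at t=0.3400, next y-line at t=0.2771; Δt_x=2.0000, Δt_y=1.1547
    y: enter (4,4) at t=0.2771 ← occupied
  → r_1 = 0.2771
beam 2: φ=-45°, α=285°
  dir = (cos 285°, sin 285°) = (0.2588, -0.9659); from cell (4,5)
  next x-line at t=3.2069, next y-line at t=0.2485; Δt_x=3.8637, Δt_y=1.0353
    y: enter (4,4) at t=0.2485 ← occupied
  → r_2 = 0.2485
beam 3: φ=0°, α=330°
  dir = (cos 330°, sin 330°) = (0.8660, -0.5000); from cell (4,5)
  next x-line at t=0.9584, next y-line at t=0.4800; Δt_x=1.1547, Δt_y=2.0000
    y: enter (4,4) at t=0.4800 ← occupied
  → r_3 = 0.4800
beam 4: φ=45°, α=15°
  dir = (cos 15°, sin 15°) = (0.9659, 0.2588); from cell (4,5)
  next x-line at t=0.8593, next y-line at t=2.9364; Δt_x=1.0353, Δt_y=3.8637
    x: enter (5,5) at t=0.8593
    x: enter (6,5) at t=1.8946
    x: enter (7,5) at t=2.9298 ← occupied
  → r_4 = 2.9298
beam 5: φ=90°, α=60°
  dir = (cos 60°, sin 60°) = (0.5000, 0.8660); from cell (4,5)
  next x-line at t=1.6600, next y-line at t=0.8776; Δt_x=2.0000, Δt_y=1.1547
    y: enter (4,6) at t=0.8776
    x: enter (5,6) at t=1.6600
    y: enter (5,7) at t=2.0323 ← occupied
  → r_5 = 2.0323

ranges = [0.2771, 0.2485, 0.4800, 2.9298, 2.0323]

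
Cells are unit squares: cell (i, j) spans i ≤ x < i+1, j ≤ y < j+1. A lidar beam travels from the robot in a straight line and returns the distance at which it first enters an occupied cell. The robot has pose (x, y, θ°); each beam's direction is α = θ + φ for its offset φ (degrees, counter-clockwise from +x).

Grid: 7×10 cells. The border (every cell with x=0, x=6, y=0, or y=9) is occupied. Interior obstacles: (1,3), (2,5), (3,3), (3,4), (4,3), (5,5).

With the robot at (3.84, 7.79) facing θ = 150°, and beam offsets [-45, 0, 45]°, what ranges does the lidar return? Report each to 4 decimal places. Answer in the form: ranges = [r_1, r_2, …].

ranges = [1.2527, 2.4200, 2.9402]

beam 1: φ=-45°, α=105°
  cosα=-0.2588 sinα=0.9659 | (3,7) | tMaxX 3.2455 tMaxY 0.2174 | tΔX 3.8637 tΔY 1.0353
    t=0.2174 [y] (3,8)
    t=1.2527 [y] (3,9) — stop
  → r_1 = 1.2527
beam 2: φ=0°, α=150°
  cosα=-0.8660 sinα=0.5000 | (3,7) | tMaxX 0.9699 tMaxY 0.4200 | tΔX 1.1547 tΔY 2.0000
    t=0.4200 [y] (3,8)
    t=0.9699 [x] (2,8)
    t=2.1246 [x] (1,8)
    t=2.4200 [y] (1,9) — stop
  → r_2 = 2.4200
beam 3: φ=45°, α=195°
  cosα=-0.9659 sinα=-0.2588 | (3,7) | tMaxX 0.8696 tMaxY 3.0523 | tΔX 1.0353 tΔY 3.8637
    t=0.8696 [x] (2,7)
    t=1.9049 [x] (1,7)
    t=2.9402 [x] (0,7) — stop
  → r_3 = 2.9402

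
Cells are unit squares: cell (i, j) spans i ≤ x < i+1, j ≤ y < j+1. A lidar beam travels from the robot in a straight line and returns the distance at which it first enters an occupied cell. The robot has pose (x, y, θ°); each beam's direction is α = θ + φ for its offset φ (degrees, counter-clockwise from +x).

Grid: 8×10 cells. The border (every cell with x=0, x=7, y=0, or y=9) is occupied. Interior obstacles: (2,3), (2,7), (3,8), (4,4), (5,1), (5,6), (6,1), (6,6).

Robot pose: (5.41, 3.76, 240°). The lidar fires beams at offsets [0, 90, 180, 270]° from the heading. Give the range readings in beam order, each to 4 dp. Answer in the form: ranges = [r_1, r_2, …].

beam 1: φ=0°, α=240°
  d=(-0.5000,-0.8660)  start (5,3)  tX=0.8200 tY=0.8776  stride 1/|dx|=2.0000 1/|dy|=1.1547
    cross x-line → (4,3), t=0.8200
    cross y-line → (4,2), t=0.8776
    cross y-line → (4,1), t=2.0323
    cross x-line → (3,1), t=2.8200
    cross y-line → (3,0), t=3.1870 (wall)
  → r_1 = 3.1870
beam 2: φ=90°, α=330°
  d=(0.8660,-0.5000)  start (5,3)  tX=0.6813 tY=1.5200  stride 1/|dx|=1.1547 1/|dy|=2.0000
    cross x-line → (6,3), t=0.6813
    cross y-line → (6,2), t=1.5200
    cross x-line → (7,2), t=1.8360 (wall)
  → r_2 = 1.8360
beam 3: φ=180°, α=60°
  d=(0.5000,0.8660)  start (5,3)  tX=1.1800 tY=0.2771  stride 1/|dx|=2.0000 1/|dy|=1.1547
    cross y-line → (5,4), t=0.2771
    cross x-line → (6,4), t=1.1800
    cross y-line → (6,5), t=1.4318
    cross y-line → (6,6), t=2.5865 (wall)
  → r_3 = 2.5865
beam 4: φ=270°, α=150°
  d=(-0.8660,0.5000)  start (5,3)  tX=0.4734 tY=0.4800  stride 1/|dx|=1.1547 1/|dy|=2.0000
    cross x-line → (4,3), t=0.4734
    cross y-line → (4,4), t=0.4800 (wall)
  → r_4 = 0.4800

ranges = [3.1870, 1.8360, 2.5865, 0.4800]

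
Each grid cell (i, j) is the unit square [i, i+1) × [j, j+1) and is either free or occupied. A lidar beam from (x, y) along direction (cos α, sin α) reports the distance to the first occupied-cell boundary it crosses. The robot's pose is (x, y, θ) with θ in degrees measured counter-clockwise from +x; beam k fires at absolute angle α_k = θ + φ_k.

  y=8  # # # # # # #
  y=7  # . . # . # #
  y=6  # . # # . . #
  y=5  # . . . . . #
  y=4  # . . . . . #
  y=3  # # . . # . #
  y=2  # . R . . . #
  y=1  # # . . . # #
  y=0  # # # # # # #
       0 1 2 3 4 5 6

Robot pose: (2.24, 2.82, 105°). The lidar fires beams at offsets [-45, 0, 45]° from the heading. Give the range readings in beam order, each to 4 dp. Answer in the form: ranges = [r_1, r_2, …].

ranges = [5.5200, 0.9273, 0.3600]

beam 1: φ=-45°, α=60°
  d=(0.5000,0.8660)  start (2,2)  tX=1.5200 tY=0.2078  stride 1/|dx|=2.0000 1/|dy|=1.1547
    cross y-line → (2,3), t=0.2078
    cross y-line → (2,4), t=1.3625
    cross x-line → (3,4), t=1.5200
    cross y-line → (3,5), t=2.5172
    cross x-line → (4,5), t=3.5200
    cross y-line → (4,6), t=3.6719
    cross y-line → (4,7), t=4.8266
    cross x-line → (5,7), t=5.5200 (wall)
  → r_1 = 5.5200
beam 2: φ=0°, α=105°
  d=(-0.2588,0.9659)  start (2,2)  tX=0.9273 tY=0.1863  stride 1/|dx|=3.8637 1/|dy|=1.0353
    cross y-line → (2,3), t=0.1863
    cross x-line → (1,3), t=0.9273 (wall)
  → r_2 = 0.9273
beam 3: φ=45°, α=150°
  d=(-0.8660,0.5000)  start (2,2)  tX=0.2771 tY=0.3600  stride 1/|dx|=1.1547 1/|dy|=2.0000
    cross x-line → (1,2), t=0.2771
    cross y-line → (1,3), t=0.3600 (wall)
  → r_3 = 0.3600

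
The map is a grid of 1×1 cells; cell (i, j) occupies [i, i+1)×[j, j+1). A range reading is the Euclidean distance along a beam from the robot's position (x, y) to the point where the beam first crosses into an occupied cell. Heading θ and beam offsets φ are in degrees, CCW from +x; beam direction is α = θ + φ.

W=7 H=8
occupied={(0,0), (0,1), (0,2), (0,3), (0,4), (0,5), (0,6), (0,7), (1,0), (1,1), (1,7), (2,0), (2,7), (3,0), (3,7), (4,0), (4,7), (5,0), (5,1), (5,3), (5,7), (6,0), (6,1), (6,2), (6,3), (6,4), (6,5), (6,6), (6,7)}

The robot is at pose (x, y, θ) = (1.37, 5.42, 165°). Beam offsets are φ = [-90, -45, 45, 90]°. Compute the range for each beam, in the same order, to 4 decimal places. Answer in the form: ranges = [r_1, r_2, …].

ranges = [1.6357, 0.7400, 0.4272, 1.4296]

beam 1: φ=-90°, α=75°
  d=(0.2588,0.9659)  start (1,5)  tX=2.4341 tY=0.6005  stride 1/|dx|=3.8637 1/|dy|=1.0353
    cross y-line → (1,6), t=0.6005
    cross y-line → (1,7), t=1.6357 (wall)
  → r_1 = 1.6357
beam 2: φ=-45°, α=120°
  d=(-0.5000,0.8660)  start (1,5)  tX=0.7400 tY=0.6697  stride 1/|dx|=2.0000 1/|dy|=1.1547
    cross y-line → (1,6), t=0.6697
    cross x-line → (0,6), t=0.7400 (wall)
  → r_2 = 0.7400
beam 3: φ=45°, α=210°
  d=(-0.8660,-0.5000)  start (1,5)  tX=0.4272 tY=0.8400  stride 1/|dx|=1.1547 1/|dy|=2.0000
    cross x-line → (0,5), t=0.4272 (wall)
  → r_3 = 0.4272
beam 4: φ=90°, α=255°
  d=(-0.2588,-0.9659)  start (1,5)  tX=1.4296 tY=0.4348  stride 1/|dx|=3.8637 1/|dy|=1.0353
    cross y-line → (1,4), t=0.4348
    cross x-line → (0,4), t=1.4296 (wall)
  → r_4 = 1.4296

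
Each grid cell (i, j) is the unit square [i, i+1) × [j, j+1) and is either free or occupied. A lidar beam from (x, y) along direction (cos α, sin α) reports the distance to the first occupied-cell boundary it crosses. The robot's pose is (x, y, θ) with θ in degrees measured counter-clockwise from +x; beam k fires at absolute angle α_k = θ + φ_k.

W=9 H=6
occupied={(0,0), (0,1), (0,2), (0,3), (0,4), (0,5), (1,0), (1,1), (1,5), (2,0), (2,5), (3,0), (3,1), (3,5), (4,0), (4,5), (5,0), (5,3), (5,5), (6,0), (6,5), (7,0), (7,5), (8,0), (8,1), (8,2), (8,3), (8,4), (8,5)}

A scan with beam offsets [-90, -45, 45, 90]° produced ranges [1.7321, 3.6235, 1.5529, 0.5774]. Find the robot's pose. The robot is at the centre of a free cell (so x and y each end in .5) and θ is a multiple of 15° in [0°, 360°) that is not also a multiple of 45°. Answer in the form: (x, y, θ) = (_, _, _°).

Enumerate (i+0.5, j+0.5, θ) over the 25 free cells and 16 admissible headings. For each, cast all 4 beams and compare to the given ranges.
  (4.5, 4.5, 30°): beam 1 = 1.0000 ≠ 1.7321 ✗
  (2.5, 4.5, 30°): beam 1 = 2.8868 ≠ 1.7321 ✗
  (4.5, 2.5, 120°): beam 1 = 1.0000 ≠ 1.7321 ✗
  (5.5, 1.5, 285°): beam 1 = 1.5529 ≠ 1.7321 ✗
  …
  (7.5, 2.5, 240°): r_1=1.7321, r_2=3.6235, r_3=1.5529, r_4=0.5774 — all match ✓
Only this pose fits every beam.

(x, y, θ) = (7.5, 2.5, 240°)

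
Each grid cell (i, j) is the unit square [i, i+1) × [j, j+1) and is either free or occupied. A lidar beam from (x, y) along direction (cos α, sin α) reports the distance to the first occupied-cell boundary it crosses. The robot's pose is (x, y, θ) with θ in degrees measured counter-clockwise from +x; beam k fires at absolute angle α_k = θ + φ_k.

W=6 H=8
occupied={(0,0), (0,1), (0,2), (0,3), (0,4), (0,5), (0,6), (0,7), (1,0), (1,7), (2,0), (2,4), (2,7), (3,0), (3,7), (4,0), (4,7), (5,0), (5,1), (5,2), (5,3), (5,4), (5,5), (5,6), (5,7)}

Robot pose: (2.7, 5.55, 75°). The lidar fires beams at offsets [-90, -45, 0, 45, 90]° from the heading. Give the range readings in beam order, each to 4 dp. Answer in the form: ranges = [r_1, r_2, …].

beam 1: φ=-90°, α=345°
  dir = (cos 345°, sin 345°) = (0.9659, -0.2588); from cell (2,5)
  next x-line at t=0.3106, next y-line at t=2.1250; Δt_x=1.0353, Δt_y=3.8637
    x: enter (3,5) at t=0.3106
    x: enter (4,5) at t=1.3459
    y: enter (4,4) at t=2.1250
    x: enter (5,4) at t=2.3811 ← occupied
  → r_1 = 2.3811
beam 2: φ=-45°, α=30°
  dir = (cos 30°, sin 30°) = (0.8660, 0.5000); from cell (2,5)
  next x-line at t=0.3464, next y-line at t=0.9000; Δt_x=1.1547, Δt_y=2.0000
    x: enter (3,5) at t=0.3464
    y: enter (3,6) at t=0.9000
    x: enter (4,6) at t=1.5011
    x: enter (5,6) at t=2.6558 ← occupied
  → r_2 = 2.6558
beam 3: φ=0°, α=75°
  dir = (cos 75°, sin 75°) = (0.2588, 0.9659); from cell (2,5)
  next x-line at t=1.1591, next y-line at t=0.4659; Δt_x=3.8637, Δt_y=1.0353
    y: enter (2,6) at t=0.4659
    x: enter (3,6) at t=1.1591
    y: enter (3,7) at t=1.5012 ← occupied
  → r_3 = 1.5012
beam 4: φ=45°, α=120°
  dir = (cos 120°, sin 120°) = (-0.5000, 0.8660); from cell (2,5)
  next x-line at t=1.4000, next y-line at t=0.5196; Δt_x=2.0000, Δt_y=1.1547
    y: enter (2,6) at t=0.5196
    x: enter (1,6) at t=1.4000
    y: enter (1,7) at t=1.6743 ← occupied
  → r_4 = 1.6743
beam 5: φ=90°, α=165°
  dir = (cos 165°, sin 165°) = (-0.9659, 0.2588); from cell (2,5)
  next x-line at t=0.7247, next y-line at t=1.7387; Δt_x=1.0353, Δt_y=3.8637
    x: enter (1,5) at t=0.7247
    y: enter (1,6) at t=1.7387
    x: enter (0,6) at t=1.7600 ← occupied
  → r_5 = 1.7600

ranges = [2.3811, 2.6558, 1.5012, 1.6743, 1.7600]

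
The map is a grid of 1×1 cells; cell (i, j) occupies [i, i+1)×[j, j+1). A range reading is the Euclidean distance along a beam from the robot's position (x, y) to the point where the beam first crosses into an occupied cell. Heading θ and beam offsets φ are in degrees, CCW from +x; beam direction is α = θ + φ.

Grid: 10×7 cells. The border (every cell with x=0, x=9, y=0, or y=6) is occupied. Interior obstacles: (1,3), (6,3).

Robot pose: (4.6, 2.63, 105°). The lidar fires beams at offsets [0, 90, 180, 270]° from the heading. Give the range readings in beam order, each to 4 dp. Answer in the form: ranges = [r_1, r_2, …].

ranges = [3.4889, 3.7270, 1.6875, 1.4494]

beam 1: φ=0°, α=105°
  d=(-0.2588,0.9659)  start (4,2)  tX=2.3182 tY=0.3831  stride 1/|dx|=3.8637 1/|dy|=1.0353
    cross y-line → (4,3), t=0.3831
    cross y-line → (4,4), t=1.4183
    cross x-line → (3,4), t=2.3182
    cross y-line → (3,5), t=2.4536
    cross y-line → (3,6), t=3.4889 (wall)
  → r_1 = 3.4889
beam 2: φ=90°, α=195°
  d=(-0.9659,-0.2588)  start (4,2)  tX=0.6212 tY=2.4341  stride 1/|dx|=1.0353 1/|dy|=3.8637
    cross x-line → (3,2), t=0.6212
    cross x-line → (2,2), t=1.6564
    cross y-line → (2,1), t=2.4341
    cross x-line → (1,1), t=2.6917
    cross x-line → (0,1), t=3.7270 (wall)
  → r_2 = 3.7270
beam 3: φ=180°, α=285°
  d=(0.2588,-0.9659)  start (4,2)  tX=1.5455 tY=0.6522  stride 1/|dx|=3.8637 1/|dy|=1.0353
    cross y-line → (4,1), t=0.6522
    cross x-line → (5,1), t=1.5455
    cross y-line → (5,0), t=1.6875 (wall)
  → r_3 = 1.6875
beam 4: φ=270°, α=15°
  d=(0.9659,0.2588)  start (4,2)  tX=0.4141 tY=1.4296  stride 1/|dx|=1.0353 1/|dy|=3.8637
    cross x-line → (5,2), t=0.4141
    cross y-line → (5,3), t=1.4296
    cross x-line → (6,3), t=1.4494 (wall)
  → r_4 = 1.4494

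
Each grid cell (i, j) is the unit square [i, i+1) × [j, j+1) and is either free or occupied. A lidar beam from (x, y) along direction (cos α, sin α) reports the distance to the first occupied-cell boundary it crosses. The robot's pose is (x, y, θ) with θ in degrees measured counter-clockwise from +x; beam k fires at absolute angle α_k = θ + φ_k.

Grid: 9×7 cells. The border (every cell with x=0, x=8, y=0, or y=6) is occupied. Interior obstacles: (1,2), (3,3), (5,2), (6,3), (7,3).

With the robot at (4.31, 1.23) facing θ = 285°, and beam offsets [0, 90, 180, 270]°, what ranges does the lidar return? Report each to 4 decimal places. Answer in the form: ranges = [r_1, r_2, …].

ranges = [0.2381, 3.8202, 1.8324, 0.8887]

beam 1: φ=0°, α=285°
  direction (0.2588, -0.9659); cell (4,1); t to first gridline: x 2.6660, y 0.2381 (then +3.8637 / +1.0353)
    (4,0) via y @ 0.2381  # hit
  → r_1 = 0.2381
beam 2: φ=90°, α=15°
  direction (0.9659, 0.2588); cell (4,1); t to first gridline: x 0.7143, y 2.9751 (then +1.0353 / +3.8637)
    (5,1) via x @ 0.7143
    (6,1) via x @ 1.7496
    (7,1) via x @ 2.7849
    (7,2) via y @ 2.9751
    (8,2) via x @ 3.8202  # hit
  → r_2 = 3.8202
beam 3: φ=180°, α=105°
  direction (-0.2588, 0.9659); cell (4,1); t to first gridline: x 1.1977, y 0.7972 (then +3.8637 / +1.0353)
    (4,2) via y @ 0.7972
    (3,2) via x @ 1.1977
    (3,3) via y @ 1.8324  # hit
  → r_3 = 1.8324
beam 4: φ=270°, α=195°
  direction (-0.9659, -0.2588); cell (4,1); t to first gridline: x 0.3209, y 0.8887 (then +1.0353 / +3.8637)
    (3,1) via x @ 0.3209
    (3,0) via y @ 0.8887  # hit
  → r_4 = 0.8887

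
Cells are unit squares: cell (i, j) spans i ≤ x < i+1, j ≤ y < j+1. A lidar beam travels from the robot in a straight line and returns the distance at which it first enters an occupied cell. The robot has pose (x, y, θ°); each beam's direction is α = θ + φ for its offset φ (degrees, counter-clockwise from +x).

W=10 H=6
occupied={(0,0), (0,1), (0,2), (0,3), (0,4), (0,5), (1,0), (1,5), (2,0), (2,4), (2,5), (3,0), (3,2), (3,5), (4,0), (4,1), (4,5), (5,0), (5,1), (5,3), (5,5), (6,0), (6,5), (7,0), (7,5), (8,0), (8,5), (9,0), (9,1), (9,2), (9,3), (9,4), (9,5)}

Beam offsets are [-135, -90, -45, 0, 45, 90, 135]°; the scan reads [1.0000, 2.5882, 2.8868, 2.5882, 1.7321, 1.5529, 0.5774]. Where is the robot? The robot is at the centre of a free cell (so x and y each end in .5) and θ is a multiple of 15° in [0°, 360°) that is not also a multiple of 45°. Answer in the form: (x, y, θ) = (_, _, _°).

Candidates: 27 free-cell centres × 16 headings = 432 poses. Raycast each; keep the one whose scan matches to 4 dp.
  (5.5, 4.5, 165°): beam 2 = 0.5176 ≠ 2.5882 ✗
  (1.5, 2.5, 330°): beam 1 = 0.5176 ≠ 1.0000 ✗
  (6.5, 3.5, 255°): beam 1 = 1.7321 ≠ 1.0000 ✗
  …
  (8.5, 2.5, 195°): r_1=1.0000, r_2=2.5882, r_3=2.8868, r_4=2.5882, r_5=1.7321, r_6=1.5529, r_7=0.5774 — all match ✓
Only this pose fits every beam.

(x, y, θ) = (8.5, 2.5, 195°)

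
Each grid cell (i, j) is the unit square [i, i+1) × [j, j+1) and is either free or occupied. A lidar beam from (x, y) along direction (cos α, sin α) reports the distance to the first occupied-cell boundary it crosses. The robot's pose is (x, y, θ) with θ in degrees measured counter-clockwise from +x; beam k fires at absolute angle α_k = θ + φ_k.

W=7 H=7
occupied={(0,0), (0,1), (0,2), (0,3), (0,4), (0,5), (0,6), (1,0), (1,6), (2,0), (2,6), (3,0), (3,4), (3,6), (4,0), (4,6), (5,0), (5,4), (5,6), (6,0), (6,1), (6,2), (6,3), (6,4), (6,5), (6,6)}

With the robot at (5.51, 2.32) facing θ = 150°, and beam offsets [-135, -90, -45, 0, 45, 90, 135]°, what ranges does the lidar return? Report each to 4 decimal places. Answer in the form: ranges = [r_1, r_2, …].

ranges = [0.5073, 0.9800, 1.7393, 5.2077, 4.6691, 1.5242, 1.3666]

beam 1: φ=-135°, α=15°
  dir = (cos 15°, sin 15°) = (0.9659, 0.2588); from cell (5,2)
  next x-line at t=0.5073, next y-line at t=2.6273; Δt_x=1.0353, Δt_y=3.8637
    x: enter (6,2) at t=0.5073 ← occupied
  → r_1 = 0.5073
beam 2: φ=-90°, α=60°
  dir = (cos 60°, sin 60°) = (0.5000, 0.8660); from cell (5,2)
  next x-line at t=0.9800, next y-line at t=0.7852; Δt_x=2.0000, Δt_y=1.1547
    y: enter (5,3) at t=0.7852
    x: enter (6,3) at t=0.9800 ← occupied
  → r_2 = 0.9800
beam 3: φ=-45°, α=105°
  dir = (cos 105°, sin 105°) = (-0.2588, 0.9659); from cell (5,2)
  next x-line at t=1.9705, next y-line at t=0.7040; Δt_x=3.8637, Δt_y=1.0353
    y: enter (5,3) at t=0.7040
    y: enter (5,4) at t=1.7393 ← occupied
  → r_3 = 1.7393
beam 4: φ=0°, α=150°
  dir = (cos 150°, sin 150°) = (-0.8660, 0.5000); from cell (5,2)
  next x-line at t=0.5889, next y-line at t=1.3600; Δt_x=1.1547, Δt_y=2.0000
    x: enter (4,2) at t=0.5889
    y: enter (4,3) at t=1.3600
    x: enter (3,3) at t=1.7436
    x: enter (2,3) at t=2.8983
    y: enter (2,4) at t=3.3600
    x: enter (1,4) at t=4.0530
    x: enter (0,4) at t=5.2077 ← occupied
  → r_4 = 5.2077
beam 5: φ=45°, α=195°
  dir = (cos 195°, sin 195°) = (-0.9659, -0.2588); from cell (5,2)
  next x-line at t=0.5280, next y-line at t=1.2364; Δt_x=1.0353, Δt_y=3.8637
    x: enter (4,2) at t=0.5280
    y: enter (4,1) at t=1.2364
    x: enter (3,1) at t=1.5633
    x: enter (2,1) at t=2.5985
    x: enter (1,1) at t=3.6338
    x: enter (0,1) at t=4.6691 ← occupied
  → r_5 = 4.6691
beam 6: φ=90°, α=240°
  dir = (cos 240°, sin 240°) = (-0.5000, -0.8660); from cell (5,2)
  next x-line at t=1.0200, next y-line at t=0.3695; Δt_x=2.0000, Δt_y=1.1547
    y: enter (5,1) at t=0.3695
    x: enter (4,1) at t=1.0200
    y: enter (4,0) at t=1.5242 ← occupied
  → r_6 = 1.5242
beam 7: φ=135°, α=285°
  dir = (cos 285°, sin 285°) = (0.2588, -0.9659); from cell (5,2)
  next x-line at t=1.8932, next y-line at t=0.3313; Δt_x=3.8637, Δt_y=1.0353
    y: enter (5,1) at t=0.3313
    y: enter (5,0) at t=1.3666 ← occupied
  → r_7 = 1.3666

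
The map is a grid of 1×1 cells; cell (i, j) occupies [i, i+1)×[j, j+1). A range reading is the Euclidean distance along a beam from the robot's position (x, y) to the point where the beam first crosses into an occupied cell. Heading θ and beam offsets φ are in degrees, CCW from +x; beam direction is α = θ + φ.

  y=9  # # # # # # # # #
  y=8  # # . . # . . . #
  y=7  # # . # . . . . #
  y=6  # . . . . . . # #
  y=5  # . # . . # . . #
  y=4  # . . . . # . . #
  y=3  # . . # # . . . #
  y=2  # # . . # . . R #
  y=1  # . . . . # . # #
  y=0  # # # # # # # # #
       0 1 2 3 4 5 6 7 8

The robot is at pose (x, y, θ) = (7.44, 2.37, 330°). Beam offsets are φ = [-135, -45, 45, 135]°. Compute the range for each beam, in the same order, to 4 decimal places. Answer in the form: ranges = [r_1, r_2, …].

ranges = [1.4908, 0.3831, 0.5798, 6.8639]

beam 1: φ=-135°, α=195°
  dir = (cos 195°, sin 195°) = (-0.9659, -0.2588); from cell (7,2)
  next x-line at t=0.4555, next y-line at t=1.4296; Δt_x=1.0353, Δt_y=3.8637
    x: enter (6,2) at t=0.4555
    y: enter (6,1) at t=1.4296
    x: enter (5,1) at t=1.4908 ← occupied
  → r_1 = 1.4908
beam 2: φ=-45°, α=285°
  dir = (cos 285°, sin 285°) = (0.2588, -0.9659); from cell (7,2)
  next x-line at t=2.1637, next y-line at t=0.3831; Δt_x=3.8637, Δt_y=1.0353
    y: enter (7,1) at t=0.3831 ← occupied
  → r_2 = 0.3831
beam 3: φ=45°, α=15°
  dir = (cos 15°, sin 15°) = (0.9659, 0.2588); from cell (7,2)
  next x-line at t=0.5798, next y-line at t=2.4341; Δt_x=1.0353, Δt_y=3.8637
    x: enter (8,2) at t=0.5798 ← occupied
  → r_3 = 0.5798
beam 4: φ=135°, α=105°
  dir = (cos 105°, sin 105°) = (-0.2588, 0.9659); from cell (7,2)
  next x-line at t=1.7000, next y-line at t=0.6522; Δt_x=3.8637, Δt_y=1.0353
    y: enter (7,3) at t=0.6522
    y: enter (7,4) at t=1.6875
    x: enter (6,4) at t=1.7000
    y: enter (6,5) at t=2.7228
    y: enter (6,6) at t=3.7581
    y: enter (6,7) at t=4.7933
    x: enter (5,7) at t=5.5637
    y: enter (5,8) at t=5.8286
    y: enter (5,9) at t=6.8639 ← occupied
  → r_4 = 6.8639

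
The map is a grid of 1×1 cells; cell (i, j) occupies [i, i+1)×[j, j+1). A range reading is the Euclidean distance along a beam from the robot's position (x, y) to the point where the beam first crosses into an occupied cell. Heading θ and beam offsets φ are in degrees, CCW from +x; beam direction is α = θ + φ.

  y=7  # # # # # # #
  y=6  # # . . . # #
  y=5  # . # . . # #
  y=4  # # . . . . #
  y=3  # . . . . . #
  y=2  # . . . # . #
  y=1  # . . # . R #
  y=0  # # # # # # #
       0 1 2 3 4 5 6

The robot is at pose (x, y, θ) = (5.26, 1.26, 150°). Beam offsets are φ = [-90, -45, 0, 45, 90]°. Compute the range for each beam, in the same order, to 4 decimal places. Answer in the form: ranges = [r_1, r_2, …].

ranges = [1.4800, 1.0046, 1.4549, 1.0046, 0.3002]

beam 1: φ=-90°, α=60°
  cosα=0.5000 sinα=0.8660 | (5,1) | tMaxX 1.4800 tMaxY 0.8545 | tΔX 2.0000 tΔY 1.1547
    t=0.8545 [y] (5,2)
    t=1.4800 [x] (6,2) — stop
  → r_1 = 1.4800
beam 2: φ=-45°, α=105°
  cosα=-0.2588 sinα=0.9659 | (5,1) | tMaxX 1.0046 tMaxY 0.7661 | tΔX 3.8637 tΔY 1.0353
    t=0.7661 [y] (5,2)
    t=1.0046 [x] (4,2) — stop
  → r_2 = 1.0046
beam 3: φ=0°, α=150°
  cosα=-0.8660 sinα=0.5000 | (5,1) | tMaxX 0.3002 tMaxY 1.4800 | tΔX 1.1547 tΔY 2.0000
    t=0.3002 [x] (4,1)
    t=1.4549 [x] (3,1) — stop
  → r_3 = 1.4549
beam 4: φ=45°, α=195°
  cosα=-0.9659 sinα=-0.2588 | (5,1) | tMaxX 0.2692 tMaxY 1.0046 | tΔX 1.0353 tΔY 3.8637
    t=0.2692 [x] (4,1)
    t=1.0046 [y] (4,0) — stop
  → r_4 = 1.0046
beam 5: φ=90°, α=240°
  cosα=-0.5000 sinα=-0.8660 | (5,1) | tMaxX 0.5200 tMaxY 0.3002 | tΔX 2.0000 tΔY 1.1547
    t=0.3002 [y] (5,0) — stop
  → r_5 = 0.3002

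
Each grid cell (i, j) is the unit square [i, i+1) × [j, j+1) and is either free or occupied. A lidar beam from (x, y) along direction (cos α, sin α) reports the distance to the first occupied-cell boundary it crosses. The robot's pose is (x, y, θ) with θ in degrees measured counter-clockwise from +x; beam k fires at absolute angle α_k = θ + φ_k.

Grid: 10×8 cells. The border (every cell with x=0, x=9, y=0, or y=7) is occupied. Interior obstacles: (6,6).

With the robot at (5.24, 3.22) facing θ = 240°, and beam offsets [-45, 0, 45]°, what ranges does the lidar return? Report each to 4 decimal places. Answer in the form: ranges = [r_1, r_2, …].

beam 1: φ=-45°, α=195°
  d=(-0.9659,-0.2588)  start (5,3)  tX=0.2485 tY=0.8500  stride 1/|dx|=1.0353 1/|dy|=3.8637
    cross x-line → (4,3), t=0.2485
    cross y-line → (4,2), t=0.8500
    cross x-line → (3,2), t=1.2837
    cross x-line → (2,2), t=2.3190
    cross x-line → (1,2), t=3.3543
    cross x-line → (0,2), t=4.3896 (wall)
  → r_1 = 4.3896
beam 2: φ=0°, α=240°
  d=(-0.5000,-0.8660)  start (5,3)  tX=0.4800 tY=0.2540  stride 1/|dx|=2.0000 1/|dy|=1.1547
    cross y-line → (5,2), t=0.2540
    cross x-line → (4,2), t=0.4800
    cross y-line → (4,1), t=1.4087
    cross x-line → (3,1), t=2.4800
    cross y-line → (3,0), t=2.5634 (wall)
  → r_2 = 2.5634
beam 3: φ=45°, α=285°
  d=(0.2588,-0.9659)  start (5,3)  tX=2.9364 tY=0.2278  stride 1/|dx|=3.8637 1/|dy|=1.0353
    cross y-line → (5,2), t=0.2278
    cross y-line → (5,1), t=1.2630
    cross y-line → (5,0), t=2.2983 (wall)
  → r_3 = 2.2983

ranges = [4.3896, 2.5634, 2.2983]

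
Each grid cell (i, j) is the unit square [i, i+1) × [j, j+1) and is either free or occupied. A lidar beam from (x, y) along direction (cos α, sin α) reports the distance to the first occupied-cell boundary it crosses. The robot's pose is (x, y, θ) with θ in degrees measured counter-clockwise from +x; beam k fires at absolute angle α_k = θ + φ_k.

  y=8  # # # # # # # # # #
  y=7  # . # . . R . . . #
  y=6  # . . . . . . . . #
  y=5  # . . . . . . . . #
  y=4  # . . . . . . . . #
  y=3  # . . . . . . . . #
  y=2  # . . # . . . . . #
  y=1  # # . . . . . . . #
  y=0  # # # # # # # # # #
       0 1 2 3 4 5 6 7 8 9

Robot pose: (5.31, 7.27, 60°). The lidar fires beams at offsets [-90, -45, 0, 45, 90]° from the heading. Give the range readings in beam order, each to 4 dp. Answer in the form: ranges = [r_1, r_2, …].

ranges = [4.2608, 2.8205, 0.8429, 0.7558, 1.4600]

beam 1: φ=-90°, α=330°
  cosα=0.8660 sinα=-0.5000 | (5,7) | tMaxX 0.7967 tMaxY 0.5400 | tΔX 1.1547 tΔY 2.0000
    t=0.5400 [y] (5,6)
    t=0.7967 [x] (6,6)
    t=1.9514 [x] (7,6)
    t=2.5400 [y] (7,5)
    t=3.1061 [x] (8,5)
    t=4.2608 [x] (9,5) — stop
  → r_1 = 4.2608
beam 2: φ=-45°, α=15°
  cosα=0.9659 sinα=0.2588 | (5,7) | tMaxX 0.7143 tMaxY 2.8205 | tΔX 1.0353 tΔY 3.8637
    t=0.7143 [x] (6,7)
    t=1.7496 [x] (7,7)
    t=2.7849 [x] (8,7)
    t=2.8205 [y] (8,8) — stop
  → r_2 = 2.8205
beam 3: φ=0°, α=60°
  cosα=0.5000 sinα=0.8660 | (5,7) | tMaxX 1.3800 tMaxY 0.8429 | tΔX 2.0000 tΔY 1.1547
    t=0.8429 [y] (5,8) — stop
  → r_3 = 0.8429
beam 4: φ=45°, α=105°
  cosα=-0.2588 sinα=0.9659 | (5,7) | tMaxX 1.1977 tMaxY 0.7558 | tΔX 3.8637 tΔY 1.0353
    t=0.7558 [y] (5,8) — stop
  → r_4 = 0.7558
beam 5: φ=90°, α=150°
  cosα=-0.8660 sinα=0.5000 | (5,7) | tMaxX 0.3580 tMaxY 1.4600 | tΔX 1.1547 tΔY 2.0000
    t=0.3580 [x] (4,7)
    t=1.4600 [y] (4,8) — stop
  → r_5 = 1.4600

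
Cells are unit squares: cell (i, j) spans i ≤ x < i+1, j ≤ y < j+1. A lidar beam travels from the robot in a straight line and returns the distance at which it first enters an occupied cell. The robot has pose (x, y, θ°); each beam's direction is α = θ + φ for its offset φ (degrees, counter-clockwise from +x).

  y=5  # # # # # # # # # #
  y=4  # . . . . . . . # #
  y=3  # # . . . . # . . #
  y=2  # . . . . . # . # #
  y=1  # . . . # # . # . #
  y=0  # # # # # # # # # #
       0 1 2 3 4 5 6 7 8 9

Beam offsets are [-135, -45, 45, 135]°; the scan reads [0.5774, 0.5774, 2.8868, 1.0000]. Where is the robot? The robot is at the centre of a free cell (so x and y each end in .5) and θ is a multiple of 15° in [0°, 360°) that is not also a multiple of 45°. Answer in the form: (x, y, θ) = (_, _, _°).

The pose lattice has 24·16 = 384 candidates. Test each by forward raycasting.
  (8.5, 3.5, 345°): beam 1 = 1.7321 ≠ 0.5774 ✗
  (1.5, 2.5, 300°): beam 1 = 0.5176 ≠ 0.5774 ✗
  (2.5, 4.5, 15°): beam 1 = 1.0000 ≠ 0.5774 ✗
  (3.5, 1.5, 195°): beam 1 = 4.0415 ≠ 0.5774 ✗
  (3.5, 4.5, 120°): beam 1 = 2.5882 ≠ 0.5774 ✗
  …
  (5.5, 2.5, 75°): r_1=0.5774, r_2=0.5774, r_3=2.8868, r_4=1.0000 — all match ✓
Unique over the lattice → pose = (5.5, 2.5, 75°).

(x, y, θ) = (5.5, 2.5, 75°)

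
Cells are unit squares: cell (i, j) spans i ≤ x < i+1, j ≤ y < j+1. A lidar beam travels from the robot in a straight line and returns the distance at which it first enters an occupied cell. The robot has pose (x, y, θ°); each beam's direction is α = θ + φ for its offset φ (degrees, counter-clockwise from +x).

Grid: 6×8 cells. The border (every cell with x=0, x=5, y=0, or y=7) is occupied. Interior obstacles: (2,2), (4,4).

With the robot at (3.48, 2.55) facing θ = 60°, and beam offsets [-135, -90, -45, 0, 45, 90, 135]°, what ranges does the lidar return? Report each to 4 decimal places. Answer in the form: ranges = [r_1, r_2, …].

ranges = [1.6047, 1.7551, 1.5736, 1.6743, 4.6070, 0.5543, 0.4969]

beam 1: φ=-135°, α=285°
  cosα=0.2588 sinα=-0.9659 | (3,2) | tMaxX 2.0091 tMaxY 0.5694 | tΔX 3.8637 tΔY 1.0353
    t=0.5694 [y] (3,1)
    t=1.6047 [y] (3,0) — stop
  → r_1 = 1.6047
beam 2: φ=-90°, α=330°
  cosα=0.8660 sinα=-0.5000 | (3,2) | tMaxX 0.6004 tMaxY 1.1000 | tΔX 1.1547 tΔY 2.0000
    t=0.6004 [x] (4,2)
    t=1.1000 [y] (4,1)
    t=1.7551 [x] (5,1) — stop
  → r_2 = 1.7551
beam 3: φ=-45°, α=15°
  cosα=0.9659 sinα=0.2588 | (3,2) | tMaxX 0.5383 tMaxY 1.7387 | tΔX 1.0353 tΔY 3.8637
    t=0.5383 [x] (4,2)
    t=1.5736 [x] (5,2) — stop
  → r_3 = 1.5736
beam 4: φ=0°, α=60°
  cosα=0.5000 sinα=0.8660 | (3,2) | tMaxX 1.0400 tMaxY 0.5196 | tΔX 2.0000 tΔY 1.1547
    t=0.5196 [y] (3,3)
    t=1.0400 [x] (4,3)
    t=1.6743 [y] (4,4) — stop
  → r_4 = 1.6743
beam 5: φ=45°, α=105°
  cosα=-0.2588 sinα=0.9659 | (3,2) | tMaxX 1.8546 tMaxY 0.4659 | tΔX 3.8637 tΔY 1.0353
    t=0.4659 [y] (3,3)
    t=1.5012 [y] (3,4)
    t=1.8546 [x] (2,4)
    t=2.5364 [y] (2,5)
    t=3.5717 [y] (2,6)
    t=4.6070 [y] (2,7) — stop
  → r_5 = 4.6070
beam 6: φ=90°, α=150°
  cosα=-0.8660 sinα=0.5000 | (3,2) | tMaxX 0.5543 tMaxY 0.9000 | tΔX 1.1547 tΔY 2.0000
    t=0.5543 [x] (2,2) — stop
  → r_6 = 0.5543
beam 7: φ=135°, α=195°
  cosα=-0.9659 sinα=-0.2588 | (3,2) | tMaxX 0.4969 tMaxY 2.1250 | tΔX 1.0353 tΔY 3.8637
    t=0.4969 [x] (2,2) — stop
  → r_7 = 0.4969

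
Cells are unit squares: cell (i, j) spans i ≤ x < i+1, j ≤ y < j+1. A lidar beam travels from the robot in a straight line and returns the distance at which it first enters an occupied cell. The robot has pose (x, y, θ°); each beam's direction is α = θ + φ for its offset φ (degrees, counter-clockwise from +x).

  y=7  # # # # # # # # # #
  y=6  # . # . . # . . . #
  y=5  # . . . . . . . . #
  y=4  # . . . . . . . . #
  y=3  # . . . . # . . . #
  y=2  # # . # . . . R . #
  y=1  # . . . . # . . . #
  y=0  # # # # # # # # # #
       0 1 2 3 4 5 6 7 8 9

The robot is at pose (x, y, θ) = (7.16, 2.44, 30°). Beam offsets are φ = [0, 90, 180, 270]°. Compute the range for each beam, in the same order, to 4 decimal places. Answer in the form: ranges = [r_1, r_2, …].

ranges = [2.1246, 4.1107, 1.3395, 1.6628]

beam 1: φ=0°, α=30°
  cosα=0.8660 sinα=0.5000 | (7,2) | tMaxX 0.9699 tMaxY 1.1200 | tΔX 1.1547 tΔY 2.0000
    t=0.9699 [x] (8,2)
    t=1.1200 [y] (8,3)
    t=2.1246 [x] (9,3) — stop
  → r_1 = 2.1246
beam 2: φ=90°, α=120°
  cosα=-0.5000 sinα=0.8660 | (7,2) | tMaxX 0.3200 tMaxY 0.6466 | tΔX 2.0000 tΔY 1.1547
    t=0.3200 [x] (6,2)
    t=0.6466 [y] (6,3)
    t=1.8013 [y] (6,4)
    t=2.3200 [x] (5,4)
    t=2.9560 [y] (5,5)
    t=4.1107 [y] (5,6) — stop
  → r_2 = 4.1107
beam 3: φ=180°, α=210°
  cosα=-0.8660 sinα=-0.5000 | (7,2) | tMaxX 0.1848 tMaxY 0.8800 | tΔX 1.1547 tΔY 2.0000
    t=0.1848 [x] (6,2)
    t=0.8800 [y] (6,1)
    t=1.3395 [x] (5,1) — stop
  → r_3 = 1.3395
beam 4: φ=270°, α=300°
  cosα=0.5000 sinα=-0.8660 | (7,2) | tMaxX 1.6800 tMaxY 0.5081 | tΔX 2.0000 tΔY 1.1547
    t=0.5081 [y] (7,1)
    t=1.6628 [y] (7,0) — stop
  → r_4 = 1.6628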